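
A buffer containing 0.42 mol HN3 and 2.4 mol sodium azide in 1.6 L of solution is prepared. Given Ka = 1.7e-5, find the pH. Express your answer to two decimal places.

pH = 5.53

pKa = −log(1.7 × 10^-5) = 4.770
Henderson–Hasselbalch: pH = pKa + log([N3-]/[HN3]) = 4.770 + log(2.4/0.42)
pH = 4.770 + (+0.757) = 5.53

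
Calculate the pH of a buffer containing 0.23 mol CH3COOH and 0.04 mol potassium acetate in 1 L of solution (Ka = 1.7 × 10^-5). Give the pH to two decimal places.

pH = 4.01

pKa = −log(1.7 × 10^-5) = 4.770
Henderson–Hasselbalch: pH = pKa + log([CH3COO-]/[CH3COOH]) = 4.770 + log(0.04/0.23)
pH = 4.770 + (-0.760) = 4.01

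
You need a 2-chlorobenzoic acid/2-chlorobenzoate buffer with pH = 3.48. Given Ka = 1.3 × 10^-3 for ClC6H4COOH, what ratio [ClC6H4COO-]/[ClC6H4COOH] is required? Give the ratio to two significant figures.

pKa = -log(1.3 × 10^-3) = 2.886
pH = pKa + log(r) ⇒ log(r) = 3.48 − 2.886 = +0.594
r = [ClC6H4COO-]/[ClC6H4COOH] = 10^(+0.594) = 3.93

ratio = 3.9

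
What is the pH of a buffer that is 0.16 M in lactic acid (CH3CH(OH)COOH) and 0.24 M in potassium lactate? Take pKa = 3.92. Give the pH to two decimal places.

Using pH = pKa + log([base]/[acid]) with [base]/[acid] = 0.24/0.16:
pH = 3.92 + (+0.176) = 4.10

pH = 4.10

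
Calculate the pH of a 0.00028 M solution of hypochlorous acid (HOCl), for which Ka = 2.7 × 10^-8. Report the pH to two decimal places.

pH = 5.56

HOCl ⇌ OCl- + H+
From the ICE table, Ka = [H+]²/(0.00028 − [H+]) = 2.7 × 10^-8.
Since Ka ≪ C₀, [H+] ≈ √(Ka·C₀) = 2.75 × 10^-6 M.
pH = −log[H+] = −log(2.75 × 10^-6) = 5.56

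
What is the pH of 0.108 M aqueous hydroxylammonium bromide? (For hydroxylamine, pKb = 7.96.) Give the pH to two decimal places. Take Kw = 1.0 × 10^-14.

NH3OH+ is the conjugate acid of the weak base NH2OH.
Kb = 10^(−7.96) = 1.10 × 10^-8
Ka = Kw/Kb = 1.0×10^-14 / 1.10 × 10^-8 = 9.09 × 10^-7
Ka = [H+]²/(0.108 − [H+]) = 9.09 × 10^-7
Assume [H+] ≪ 0.108: [H+] ≈ √(9.09 × 10^-7 × 0.108) = 3.13 × 10^-4 M
Check: 0.29% ionized — well under 5%, approximation valid.
pH = −log(3.13 × 10^-4) = 3.50

pH = 3.50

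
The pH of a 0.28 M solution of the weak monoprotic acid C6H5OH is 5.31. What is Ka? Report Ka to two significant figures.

[H+] = 10^(-5.31) = 4.90 × 10^-6 M
At equilibrium [HA] = 0.28 − 4.90 × 10^-6 = 2.80 × 10^-1 M
Ka = [H+][A-]/[HA] = (4.90 × 10^-6)² / 2.80 × 10^-1 = 8.6 × 10^-11

Ka = 8.6 × 10^-11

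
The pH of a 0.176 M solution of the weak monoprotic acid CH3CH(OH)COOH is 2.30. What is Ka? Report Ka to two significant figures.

Ka = 1.5 × 10^-4

[H+] = 10^(-2.30) = 5.01 × 10^-3 M
At equilibrium [HA] = 0.176 − 5.01 × 10^-3 = 1.71 × 10^-1 M
Ka = [H+][A-]/[HA] = (5.01 × 10^-3)² / 1.71 × 10^-1 = 1.5 × 10^-4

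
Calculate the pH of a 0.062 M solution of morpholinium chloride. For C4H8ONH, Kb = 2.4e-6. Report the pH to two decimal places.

pH = 4.79

C4H8ONH2+ is the conjugate acid of the weak base C4H8ONH.
Ka = Kw/Kb = 1.0×10^-14 / 2.4 × 10^-6 = 4.17 × 10^-9
From the ICE table, Ka = x²/(0.062 − x) = 4.17 × 10^-9.
Assume x ≪ 0.062: x ≈ √(4.17 × 10^-9 × 0.062) = 1.61 × 10^-5 M
Check: 0.026% ionized — well under 5%, approximation valid.
pH = −log[H+] = −log(1.61 × 10^-5) = 4.79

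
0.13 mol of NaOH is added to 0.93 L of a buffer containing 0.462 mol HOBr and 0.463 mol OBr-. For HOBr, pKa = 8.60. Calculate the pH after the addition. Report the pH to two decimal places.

pH = 8.85

After neutralization: n(HOBr) = 0.332 mol, n(OBr-) = 0.593 mol.
Henderson–Hasselbalch with mole ratio 0.593/0.332: pH = 8.60 + (+0.252)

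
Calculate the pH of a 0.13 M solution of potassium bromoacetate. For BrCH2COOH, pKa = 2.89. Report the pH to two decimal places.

pH = 8.00

BrCH2COO- is the conjugate base of the weak acid BrCH2COOH.
Ka = 10^(−2.89) = 1.29 × 10^-3
Kb = Kw/Ka = 1.0×10^-14 / 1.29 × 10^-3 = 7.75 × 10^-12
Kb = [OH-]²/(0.13 − [OH-]) = 7.75 × 10^-12
Neglecting [OH-] in the denominator: [OH-] = √(7.75 × 10^-12 × 0.13) = 1.00 × 10^-6 M
Check: 0.00077% ionized — well under 5%, approximation valid.
pOH = −log(1.00 × 10^-6) = 6.00; pH = 14.00 − 6.00 = 8.00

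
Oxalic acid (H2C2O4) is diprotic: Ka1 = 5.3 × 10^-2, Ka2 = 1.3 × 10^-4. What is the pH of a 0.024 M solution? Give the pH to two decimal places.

pH = 1.75

Since Ka1 ≫ Ka2, the first ionization dominates [H+].
Ka1 = x²/(0.024 − x) = 5.3 × 10^-2
Solving the quadratic: x = (−Ka1 + √(Ka1² + 4·Ka1·C₀))/2 = 1.79 × 10^-2 M
pH = −log(1.79 × 10^-2) = 1.75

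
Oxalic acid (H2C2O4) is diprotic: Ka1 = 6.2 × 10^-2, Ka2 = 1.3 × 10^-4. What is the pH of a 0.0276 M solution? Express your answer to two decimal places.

Ka1 ≫ Ka2, so treat the first dissociation as the only significant source of H+.
Ka1 = x²/(0.0276 − x) = 6.2 × 10^-2
Solving the quadratic: x = (−Ka1 + √(Ka1² + 4·Ka1·C₀))/2 = 2.07 × 10^-2 M
pH = −log(2.07 × 10^-2) = 1.68

pH = 1.68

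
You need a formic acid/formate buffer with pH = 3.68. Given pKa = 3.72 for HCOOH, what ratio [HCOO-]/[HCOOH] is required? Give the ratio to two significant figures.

pH = pKa + log(r) ⇒ log(r) = 3.68 − 3.72 = -0.04
r = [HCOO-]/[HCOOH] = 10^(-0.04) = 0.912

ratio = 0.91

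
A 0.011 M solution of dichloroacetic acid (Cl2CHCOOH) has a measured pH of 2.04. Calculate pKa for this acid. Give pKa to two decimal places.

[H+] = 10^(-2.04) = 9.12 × 10^-3 M
At equilibrium [HA] = 0.011 − 9.12 × 10^-3 = 1.88 × 10^-3 M
Ka = [H+][A-]/[HA] = (9.12 × 10^-3)² / 1.88 × 10^-3 = 4.42 × 10^-2
pKa = -log(4.42 × 10^-2) = 1.35

pKa = 1.35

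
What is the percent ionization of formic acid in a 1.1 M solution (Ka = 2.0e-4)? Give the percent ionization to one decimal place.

HCOOH ⇌ HCOO- + H+; let x = [H+] at equilibrium.
x ≈ √(Ka·C₀) = √(2.0 × 10^-4 × 1.1) = 1.48 × 10^-2 M
% ionization = x/C₀ × 100% = 1.48 × 10^-2/1.1 × 100% = 1.3%

1.3%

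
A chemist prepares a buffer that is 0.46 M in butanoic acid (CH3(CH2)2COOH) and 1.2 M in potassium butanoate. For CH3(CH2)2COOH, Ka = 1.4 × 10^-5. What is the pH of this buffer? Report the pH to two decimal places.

pKa = −log(1.4 × 10^-5) = 4.854
Using pH = pKa + log([base]/[acid]) with [base]/[acid] = 1.2/0.46:
pH = 4.854 + (+0.416) = 5.27

pH = 5.27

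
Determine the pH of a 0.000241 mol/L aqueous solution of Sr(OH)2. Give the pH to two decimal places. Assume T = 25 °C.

pH = 10.68

Sr(OH)2 is a strong base (each formula unit releases 2 OH-); [OH-] = 0.000482 M.
pOH = -log(0.000482) = 3.32
pH = 14.00 - 3.32 = 10.68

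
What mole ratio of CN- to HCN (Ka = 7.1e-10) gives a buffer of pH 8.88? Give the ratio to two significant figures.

ratio = 0.54

pKa = -log(7.1 × 10^-10) = 9.149
pH = pKa + log(r) ⇒ log(r) = 8.88 − 9.149 = -0.269
r = [CN-]/[HCN] = 10^(-0.269) = 0.538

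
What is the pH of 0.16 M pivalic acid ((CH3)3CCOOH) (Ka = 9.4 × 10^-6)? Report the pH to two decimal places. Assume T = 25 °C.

(CH3)3CCOOH ⇌ (CH3)3CCOO- + H+
From the ICE table, Ka = [H+]²/(0.16 − [H+]) = 9.4 × 10^-6.
Since Ka ≪ C₀, [H+] ≈ √(Ka·C₀) = 1.23 × 10^-3 M.
Check: 0.77% ionized — well under 5%, approximation valid.
pH = −log(1.23 × 10^-3) = 2.91

pH = 2.91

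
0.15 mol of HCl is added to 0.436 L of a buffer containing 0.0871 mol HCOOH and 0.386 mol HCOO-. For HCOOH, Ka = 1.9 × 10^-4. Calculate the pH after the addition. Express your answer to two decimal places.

Added H+ converts HCOO- to HCOOH: HCOOH → 0.237 mol, HCOO- → 0.236 mol.
pKa = −log(1.9 × 10^-4) = 3.721
pH = pKa + log([A⁻]/[HA]) = 3.721 + log(0.236/0.237) = 3.721 -0.002

pH = 3.72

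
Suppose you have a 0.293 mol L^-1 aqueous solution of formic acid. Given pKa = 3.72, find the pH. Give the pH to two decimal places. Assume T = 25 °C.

HCOOH ⇌ HCOO- + H+
Ka = 10^(−3.72) = 1.91 × 10^-4
From the ICE table, Ka = x²/(0.293 − x) = 1.91 × 10^-4.
Neglecting x in the denominator: x = √(1.91 × 10^-4 × 0.293) = 7.48 × 10^-3 M
pH = −log[H+] = −log(7.48 × 10^-3) = 2.13

pH = 2.13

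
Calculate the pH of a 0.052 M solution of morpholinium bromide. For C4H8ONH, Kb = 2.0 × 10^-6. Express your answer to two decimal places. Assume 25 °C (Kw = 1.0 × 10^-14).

pH = 4.79

C4H8ONH2+ is the conjugate acid of the weak base C4H8ONH.
Ka = Kw/Kb = 1.0×10^-14 / 2.0 × 10^-6 = 5.00 × 10^-9
From the ICE table, Ka = [H+]²/(0.052 − [H+]) = 5.00 × 10^-9.
Since Ka ≪ C₀, [H+] ≈ √(Ka·C₀) = 1.61 × 10^-5 M.
([H+]/C₀ = 0.031% < 5%, so the approximation holds.)
pH = −log(1.61 × 10^-5) = 4.79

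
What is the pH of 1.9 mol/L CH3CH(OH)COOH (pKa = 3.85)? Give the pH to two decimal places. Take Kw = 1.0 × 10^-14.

CH3CH(OH)COOH ⇌ CH3CH(OH)COO- + H+
Ka = 10^(−3.85) = 1.41 × 10^-4
From the ICE table, Ka = x²/(1.9 − x) = 1.41 × 10^-4.
Since Ka ≪ C₀, x ≈ √(Ka·C₀) = 1.64 × 10^-2 M.
pH = −log[H+] = −log(1.64 × 10^-2) = 1.79

pH = 1.79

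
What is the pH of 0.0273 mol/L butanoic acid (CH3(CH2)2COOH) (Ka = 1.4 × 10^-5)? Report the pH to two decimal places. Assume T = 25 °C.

pH = 3.21

CH3(CH2)2COOH ⇌ CH3(CH2)2COO- + H+
From the ICE table, Ka = [H+]²/(0.0273 − [H+]) = 1.4 × 10^-5.
Neglecting [H+] in the denominator: [H+] = √(1.4 × 10^-5 × 0.0273) = 6.18 × 10^-4 M
pH = −log(6.18 × 10^-4) = 3.21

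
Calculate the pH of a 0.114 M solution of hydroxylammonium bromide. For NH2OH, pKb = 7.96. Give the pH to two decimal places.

NH3OH+ is the conjugate acid of the weak base NH2OH.
Kb = 10^(−7.96) = 1.10 × 10^-8
Ka = Kw/Kb = 1.0×10^-14 / 1.10 × 10^-8 = 9.09 × 10^-7
From the ICE table, Ka = x²/(0.114 − x) = 9.09 × 10^-7.
Assume x ≪ 0.114: x ≈ √(9.09 × 10^-7 × 0.114) = 3.22 × 10^-4 M
pH = −log(3.22 × 10^-4) = 3.49

pH = 3.49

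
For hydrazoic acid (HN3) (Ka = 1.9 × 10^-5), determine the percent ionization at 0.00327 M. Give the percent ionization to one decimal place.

HN3 ⇌ N3- + H+; let x = [H+] at equilibrium.
Solve x² + 1.9e-05x − 6.21e-08 = 0 → x = 2.40 × 10^-4 M
% ionization = x/C₀ × 100% = 2.40 × 10^-4/0.00327 × 100% = 7.3%

7.3%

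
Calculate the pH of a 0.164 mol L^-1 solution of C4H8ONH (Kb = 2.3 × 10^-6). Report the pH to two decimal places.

C4H8ONH + H2O ⇌ C4H8ONH2+ + OH-
Let x = [OH-] at equilibrium. Kb = x²/(0.164 − x).
Since Kb ≪ C₀, x ≈ √(Kb·C₀) = 6.14 × 10^-4 M.
Check: 0.37% ionized — well under 5%, approximation valid.
pOH = 3.21, so pH = 14.00 − pOH = 10.79

pH = 10.79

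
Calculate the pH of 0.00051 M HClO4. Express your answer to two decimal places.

HClO4 is a strong acid and dissociates completely, so [H+] = 0.00051 M.
pH = -log(0.00051) = 3.29

pH = 3.29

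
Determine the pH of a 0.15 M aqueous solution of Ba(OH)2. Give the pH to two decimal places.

pH = 13.48

Ba(OH)2 is a strong base (each formula unit releases 2 OH-); [OH-] = 0.3 M.
pOH = -log(0.3) = 0.52
pH = 14.00 - 0.52 = 13.48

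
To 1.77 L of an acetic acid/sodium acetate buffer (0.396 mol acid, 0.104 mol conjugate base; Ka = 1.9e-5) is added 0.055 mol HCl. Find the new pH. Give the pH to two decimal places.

After neutralization: n(CH3COOH) = 0.451 mol, n(CH3COO-) = 0.049 mol.
pKa = −log(1.9 × 10^-5) = 4.721
Henderson–Hasselbalch with mole ratio 0.049/0.451: pH = 4.721 + (-0.964)

pH = 3.76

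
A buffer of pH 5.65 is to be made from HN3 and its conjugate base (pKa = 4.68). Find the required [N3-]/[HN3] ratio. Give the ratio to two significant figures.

pH = pKa + log(r) ⇒ log(r) = 5.65 − 4.68 = +0.97
r = [N3-]/[HN3] = 10^(+0.97) = 9.33

ratio = 9.3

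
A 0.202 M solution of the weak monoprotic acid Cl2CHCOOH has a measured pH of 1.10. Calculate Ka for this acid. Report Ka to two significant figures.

Ka = 5.1 × 10^-2

[H+] = 10^(-1.10) = 7.94 × 10^-2 M
At equilibrium [HA] = 0.202 − 7.94 × 10^-2 = 1.23 × 10^-1 M
Ka = [H+][A-]/[HA] = (7.94 × 10^-2)² / 1.23 × 10^-1 = 5.1 × 10^-2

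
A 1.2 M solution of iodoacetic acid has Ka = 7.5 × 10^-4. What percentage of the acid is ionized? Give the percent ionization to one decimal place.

ICH2COOH ⇌ ICH2COO- + H+; let x = [H+] at equilibrium.
x ≈ √(Ka·C₀) = √(7.5 × 10^-4 × 1.2) = 3.00 × 10^-2 M
Fraction ionized = 3.00 × 10^-2 / 1.2 = 0.0250 → 2.5%

2.5%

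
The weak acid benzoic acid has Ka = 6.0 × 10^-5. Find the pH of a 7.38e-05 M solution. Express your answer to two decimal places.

pH = 4.37

C6H5COOH ⇌ C6H5COO- + H+
From the ICE table, Ka = [H+]²/(7.38e-05 − [H+]) = 6.0 × 10^-5.
[H+] is not negligible relative to C₀; solve [H+]² + 6e-05·[H+] − 4.43e-09 = 0.
[H+] = [−6e-05 + √(6e-05² + 1.77e-08)]/2 = 4.30 × 10^-5 M
pH = −log(4.30 × 10^-5) = 4.37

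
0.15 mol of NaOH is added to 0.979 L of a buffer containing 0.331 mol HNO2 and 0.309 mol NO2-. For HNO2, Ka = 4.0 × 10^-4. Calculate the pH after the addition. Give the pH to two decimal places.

pH = 3.80

After neutralization: n(HNO2) = 0.181 mol, n(NO2-) = 0.459 mol.
pKa = −log(4.0 × 10^-4) = 3.398
pH = pKa + log([A⁻]/[HA]) = 3.398 + log(0.459/0.181) = 3.398 +0.404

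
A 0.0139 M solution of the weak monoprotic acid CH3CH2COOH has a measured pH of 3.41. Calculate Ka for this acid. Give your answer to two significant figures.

[H+] = 10^(-3.41) = 3.89 × 10^-4 M
At equilibrium [HA] = 0.0139 − 3.89 × 10^-4 = 1.35 × 10^-2 M
Ka = [H+][A-]/[HA] = (3.89 × 10^-4)² / 1.35 × 10^-2 = 1.1 × 10^-5

Ka = 1.1 × 10^-5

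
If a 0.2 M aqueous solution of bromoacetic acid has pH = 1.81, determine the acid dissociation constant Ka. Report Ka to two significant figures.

Ka = 1.3 × 10^-3

[H+] = 10^(-1.81) = 1.55 × 10^-2 M
At equilibrium [HA] = 0.2 − 1.55 × 10^-2 = 1.84 × 10^-1 M
Ka = [H+][A-]/[HA] = (1.55 × 10^-2)² / 1.84 × 10^-1 = 1.3 × 10^-3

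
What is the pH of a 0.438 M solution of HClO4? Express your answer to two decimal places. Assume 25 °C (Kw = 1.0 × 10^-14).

pH = 0.36

HClO4 is a strong acid and dissociates completely, so [H+] = 0.438 M.
pH = -log(0.438) = 0.36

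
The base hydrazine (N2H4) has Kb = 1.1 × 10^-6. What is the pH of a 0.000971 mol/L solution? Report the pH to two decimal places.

N2H4 + H2O ⇌ N2H5+ + OH-
Let x = [OH-] at equilibrium. Kb = x²/(0.000971 − x).
Assume x ≪ 0.000971: x ≈ √(1.1 × 10^-6 × 0.000971) = 3.27 × 10^-5 M
(x/C₀ = 3.4% < 5%, so the approximation holds.)
pOH = −log(3.27 × 10^-5) = 4.49; pH = 14.00 − 4.49 = 9.51

pH = 9.51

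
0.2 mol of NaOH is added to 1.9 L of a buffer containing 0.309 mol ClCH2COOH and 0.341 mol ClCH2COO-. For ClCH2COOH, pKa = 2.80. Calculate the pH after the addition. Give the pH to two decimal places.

OH- converts ClCH2COOH to ClCH2COO-: ClCH2COOH → 0.109 mol, ClCH2COO- → 0.541 mol.
Henderson–Hasselbalch with mole ratio 0.541/0.109: pH = 2.80 + (+0.696)

pH = 3.50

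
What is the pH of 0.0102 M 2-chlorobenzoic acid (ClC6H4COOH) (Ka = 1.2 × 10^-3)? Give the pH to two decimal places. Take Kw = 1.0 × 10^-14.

pH = 2.53

ClC6H4COOH ⇌ ClC6H4COO- + H+
Ka = x²/(0.0102 − x) = 1.2 × 10^-3
The 5% rule fails; solving x² + Ka·x − Ka·C₀ = 0 exactly:
x = (−Ka + √(Ka² + 4·Ka·C₀))/2 = 2.95 × 10^-3 M
pH = −log(2.95 × 10^-3) = 2.53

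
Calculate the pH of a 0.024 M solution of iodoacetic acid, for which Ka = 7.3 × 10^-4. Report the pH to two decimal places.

ICH2COOH ⇌ ICH2COO- + H+
Ka = [H+]²/(0.024 − [H+]) = 7.3 × 10^-4
The 5% rule fails; solving [H+]² + Ka·[H+] − Ka·C₀ = 0 exactly:
[H+] = (−Ka + √(Ka² + 4·Ka·C₀))/2 = 3.84 × 10^-3 M
pH = −log[H+] = −log(3.84 × 10^-3) = 2.42

pH = 2.42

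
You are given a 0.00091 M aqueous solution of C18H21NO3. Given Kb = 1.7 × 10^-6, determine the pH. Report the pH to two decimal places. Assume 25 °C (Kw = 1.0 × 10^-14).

C18H21NO3 + H2O ⇌ C18H22NO3+ + OH-
Let x = [OH-] at equilibrium. Kb = x²/(0.00091 − x).
Assume x ≪ 0.00091: x ≈ √(1.7 × 10^-6 × 0.00091) = 3.93 × 10^-5 M
pOH = 4.41, so pH = 14.00 − pOH = 9.59

pH = 9.59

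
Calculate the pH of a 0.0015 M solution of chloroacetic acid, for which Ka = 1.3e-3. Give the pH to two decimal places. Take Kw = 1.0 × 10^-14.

ClCH2COOH ⇌ ClCH2COO- + H+
From the ICE table, Ka = [H+]²/(0.0015 − [H+]) = 1.3 × 10^-3.
Here C₀/Ka ≈ 1.15, so the small-[H+] approximation fails. Use the quadratic:
[H+] = [−0.0013 + √(0.0013² + 7.8e-06)]/2 = 8.90 × 10^-4 M
pH = −log[H+] = −log(8.90 × 10^-4) = 3.05

pH = 3.05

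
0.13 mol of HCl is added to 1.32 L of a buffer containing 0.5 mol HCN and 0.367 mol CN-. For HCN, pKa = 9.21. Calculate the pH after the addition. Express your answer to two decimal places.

pH = 8.79

Added H+ converts CN- to HCN: HCN → 0.63 mol, CN- → 0.237 mol.
Henderson–Hasselbalch with mole ratio 0.237/0.63: pH = 9.21 + (-0.425)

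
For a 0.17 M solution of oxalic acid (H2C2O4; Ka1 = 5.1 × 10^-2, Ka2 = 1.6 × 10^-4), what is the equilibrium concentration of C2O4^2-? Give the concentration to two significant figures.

First ionization gives [H+] ≈ [HC2O4-] = 7.10 × 10^-2 M.
Second step: Ka2 = [H+][C2O4^2-]/[HC2O4-] ≈ [C2O4^2-] (since [H+] ≈ [HC2O4-]).
So [C2O4^2-] ≈ Ka2.

1.6 × 10^-4 M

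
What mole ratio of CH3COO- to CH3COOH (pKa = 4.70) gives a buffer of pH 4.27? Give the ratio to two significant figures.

ratio = 0.37

pH = pKa + log(r) ⇒ log(r) = 4.27 − 4.70 = -0.43
r = [CH3COO-]/[CH3COOH] = 10^(-0.43) = 0.372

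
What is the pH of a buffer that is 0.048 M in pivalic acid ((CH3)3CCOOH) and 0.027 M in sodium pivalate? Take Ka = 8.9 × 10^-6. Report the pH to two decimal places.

pKa = −log(8.9 × 10^-6) = 5.051
Using pH = pKa + log([base]/[acid]) with [base]/[acid] = 0.027/0.048:
pH = 5.051 + (-0.250) = 4.80

pH = 4.80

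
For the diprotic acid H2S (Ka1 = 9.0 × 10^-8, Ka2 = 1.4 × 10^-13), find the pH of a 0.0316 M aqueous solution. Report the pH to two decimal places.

Ka1 ≫ Ka2, so treat the first dissociation as the only significant source of H+.
Ka1 = x²/(0.0316 − x) = 9.0 × 10^-8
x ≈ √(9.0 × 10^-8 × 0.0316) = 5.33 × 10^-5 M
pH = −log(5.33 × 10^-5) = 4.27

pH = 4.27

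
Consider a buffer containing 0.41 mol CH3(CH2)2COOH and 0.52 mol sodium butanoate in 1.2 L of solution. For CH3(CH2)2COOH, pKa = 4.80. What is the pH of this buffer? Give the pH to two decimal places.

Henderson–Hasselbalch: pH = pKa + log([CH3(CH2)2COO-]/[CH3(CH2)2COOH]) = 4.80 + log(0.52/0.41)
pH = 4.80 + (+0.103) = 4.90

pH = 4.90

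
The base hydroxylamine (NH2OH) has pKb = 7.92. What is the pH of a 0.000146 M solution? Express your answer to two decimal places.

pH = 8.12

NH2OH + H2O ⇌ NH3OH+ + OH-
Kb = 10^(−7.92) = 1.20 × 10^-8
Kb = [OH-]²/(0.000146 − [OH-]) = 1.20 × 10^-8
Assume [OH-] ≪ 0.000146: [OH-] ≈ √(1.20 × 10^-8 × 0.000146) = 1.32 × 10^-6 M
Check: 0.91% ionized — well under 5%, approximation valid.
pOH = −log(1.32 × 10^-6) = 5.88; pH = 14.00 − 5.88 = 8.12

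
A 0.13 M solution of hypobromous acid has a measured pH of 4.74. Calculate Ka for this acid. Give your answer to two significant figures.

Ka = 2.5 × 10^-9

[H+] = 10^(-4.74) = 1.82 × 10^-5 M
At equilibrium [HA] = 0.13 − 1.82 × 10^-5 = 1.30 × 10^-1 M
Ka = [H+][A-]/[HA] = (1.82 × 10^-5)² / 1.30 × 10^-1 = 2.5 × 10^-9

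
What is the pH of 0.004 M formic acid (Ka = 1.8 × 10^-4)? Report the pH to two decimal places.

HCOOH ⇌ HCOO- + H+
Ka = [H+]²/(0.004 − [H+]) = 1.8 × 10^-4
Here C₀/Ka ≈ 22.2, so the small-[H+] approximation fails. Use the quadratic:
[H+] = [−0.00018 + √(0.00018² + 2.88e-06)]/2 = 7.63 × 10^-4 M
pH = −log[H+] = −log(7.63 × 10^-4) = 3.12

pH = 3.12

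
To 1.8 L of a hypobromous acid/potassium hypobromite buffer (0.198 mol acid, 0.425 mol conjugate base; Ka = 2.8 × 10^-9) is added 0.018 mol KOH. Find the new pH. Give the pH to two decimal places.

pH = 8.94

After neutralization: n(HOBr) = 0.18 mol, n(OBr-) = 0.443 mol.
pKa = −log(2.8 × 10^-9) = 8.553
pH = pKa + log([A⁻]/[HA]) = 8.553 + log(0.443/0.18) = 8.553 +0.391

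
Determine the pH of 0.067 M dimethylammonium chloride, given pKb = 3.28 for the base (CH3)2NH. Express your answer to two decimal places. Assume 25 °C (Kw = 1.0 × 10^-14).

pH = 5.95

(CH3)2NH2+ is the conjugate acid of the weak base (CH3)2NH.
Kb = 10^(−3.28) = 5.25 × 10^-4
Ka = Kw/Kb = 1.0×10^-14 / 5.25 × 10^-4 = 1.90 × 10^-11
From the ICE table, Ka = x²/(0.067 − x) = 1.90 × 10^-11.
Since Ka ≪ C₀, x ≈ √(Ka·C₀) = 1.13 × 10^-6 M.
pH = −log(1.13 × 10^-6) = 5.95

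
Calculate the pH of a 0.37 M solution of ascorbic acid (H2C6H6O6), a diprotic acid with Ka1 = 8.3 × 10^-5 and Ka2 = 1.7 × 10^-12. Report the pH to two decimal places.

Ka1 ≫ Ka2, so treat the first dissociation as the only significant source of H+.
Ka1 = x²/(0.37 − x) = 8.3 × 10^-5
x ≈ √(8.3 × 10^-5 × 0.37) = 5.54 × 10^-3 M
pH = −log(5.54 × 10^-3) = 2.26

pH = 2.26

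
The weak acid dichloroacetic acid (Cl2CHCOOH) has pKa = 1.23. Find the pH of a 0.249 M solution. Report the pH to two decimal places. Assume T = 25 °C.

Cl2CHCOOH ⇌ Cl2CHCOO- + H+
Ka = 10^(−1.23) = 5.89 × 10^-2
Ka = x²/(0.249 − x) = 5.89 × 10^-2
x is not negligible relative to C₀; solve x² + 0.0589·x − 0.0147 = 0.
x = [−0.0589 + √(0.0589² + 0.0587)]/2 = 9.52 × 10^-2 M
pH = −log[H+] = −log(9.52 × 10^-2) = 1.02

pH = 1.02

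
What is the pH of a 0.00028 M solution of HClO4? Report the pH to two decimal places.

pH = 3.55

HClO4 is a strong acid and dissociates completely, so [H+] = 0.00028 M.
pH = -log(0.00028) = 3.55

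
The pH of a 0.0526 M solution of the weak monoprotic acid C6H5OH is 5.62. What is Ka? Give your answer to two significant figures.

Ka = 1.1 × 10^-10

[H+] = 10^(-5.62) = 2.40 × 10^-6 M
At equilibrium [HA] = 0.0526 − 2.40 × 10^-6 = 5.26 × 10^-2 M
Ka = [H+][A-]/[HA] = (2.40 × 10^-6)² / 5.26 × 10^-2 = 1.1 × 10^-10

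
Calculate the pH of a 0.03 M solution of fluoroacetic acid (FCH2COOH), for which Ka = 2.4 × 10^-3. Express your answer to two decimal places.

FCH2COOH ⇌ FCH2COO- + H+
Let x = [H+] at equilibrium. Ka = x²/(0.03 − x).
The 5% rule fails; solving x² + Ka·x − Ka·C₀ = 0 exactly:
x = (−Ka + √(Ka² + 4·Ka·C₀))/2 = 7.37 × 10^-3 M
pH = −log[H+] = −log(7.37 × 10^-3) = 2.13

pH = 2.13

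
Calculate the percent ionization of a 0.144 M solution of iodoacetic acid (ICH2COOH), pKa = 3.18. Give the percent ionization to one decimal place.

ICH2COOH ⇌ ICH2COO- + H+; let x = [H+] at equilibrium.
Ka = 10^(−3.18) = 6.61 × 10^-4
Ka = x²/(C₀ − x); solving the quadratic gives x = 9.43 × 10^-3 M.
Fraction ionized = 9.43 × 10^-3 / 0.144 = 0.0655 → 6.5%

6.5%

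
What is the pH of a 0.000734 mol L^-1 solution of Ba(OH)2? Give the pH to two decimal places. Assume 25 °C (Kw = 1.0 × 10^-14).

pH = 11.17

Ba(OH)2 is a strong base (each formula unit releases 2 OH-); [OH-] = 0.00147 M.
pOH = -log(0.00147) = 2.83
pH = 14.00 - 2.83 = 11.17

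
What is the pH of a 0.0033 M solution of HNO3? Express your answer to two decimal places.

HNO3 is a strong acid and dissociates completely, so [H+] = 0.0033 M.
pH = -log(0.0033) = 2.48

pH = 2.48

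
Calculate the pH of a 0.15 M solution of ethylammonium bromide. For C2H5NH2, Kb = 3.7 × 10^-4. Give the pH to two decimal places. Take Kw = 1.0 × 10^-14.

pH = 5.70

C2H5NH3+ is the conjugate acid of the weak base C2H5NH2.
Ka = Kw/Kb = 1.0×10^-14 / 3.7 × 10^-4 = 2.70 × 10^-11
From the ICE table, Ka = x²/(0.15 − x) = 2.70 × 10^-11.
Assume x ≪ 0.15: x ≈ √(2.70 × 10^-11 × 0.15) = 2.01 × 10^-6 M
Check: 0.0013% ionized — well under 5%, approximation valid.
pH = −log(2.01 × 10^-6) = 5.70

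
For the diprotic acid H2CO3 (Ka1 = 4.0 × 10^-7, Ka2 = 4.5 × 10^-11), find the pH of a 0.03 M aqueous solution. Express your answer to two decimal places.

pH = 3.96

Since Ka1 ≫ Ka2, the first ionization dominates [H+].
Ka1 = x²/(0.03 − x) = 4.0 × 10^-7
x ≈ √(4.0 × 10^-7 × 0.03) = 1.10 × 10^-4 M
pH = −log(1.10 × 10^-4) = 3.96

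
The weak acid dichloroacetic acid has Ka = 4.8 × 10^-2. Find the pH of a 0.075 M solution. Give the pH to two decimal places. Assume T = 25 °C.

Cl2CHCOOH ⇌ Cl2CHCOO- + H+
Ka = [H+]²/(0.075 − [H+]) = 4.8 × 10^-2
Here C₀/Ka ≈ 1.56, so the small-[H+] approximation fails. Use the quadratic:
[H+] = [−0.048 + √(0.048² + 0.0144)]/2 = 4.06 × 10^-2 M
pH = −log(4.06 × 10^-2) = 1.39

pH = 1.39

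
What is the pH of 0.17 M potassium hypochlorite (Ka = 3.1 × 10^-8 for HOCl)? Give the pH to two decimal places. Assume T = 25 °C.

pH = 10.37

OCl- is the conjugate base of the weak acid HOCl.
Kb = Kw/Ka = 1.0×10^-14 / 3.1 × 10^-8 = 3.23 × 10^-7
Kb = [OH-]²/(0.17 − [OH-]) = 3.23 × 10^-7
Neglecting [OH-] in the denominator: [OH-] = √(3.23 × 10^-7 × 0.17) = 2.34 × 10^-4 M
([OH-]/C₀ = 0.14% < 5%, so the approximation holds.)
pOH = 3.63, so pH = 14.00 − pOH = 10.37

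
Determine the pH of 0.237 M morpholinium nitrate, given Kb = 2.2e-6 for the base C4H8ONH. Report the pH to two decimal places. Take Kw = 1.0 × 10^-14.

C4H8ONH2+ is the conjugate acid of the weak base C4H8ONH.
Ka = Kw/Kb = 1.0×10^-14 / 2.2 × 10^-6 = 4.55 × 10^-9
From the ICE table, Ka = [H+]²/(0.237 − [H+]) = 4.55 × 10^-9.
Assume [H+] ≪ 0.237: [H+] ≈ √(4.55 × 10^-9 × 0.237) = 3.28 × 10^-5 M
pH = −log[H+] = −log(3.28 × 10^-5) = 4.48

pH = 4.48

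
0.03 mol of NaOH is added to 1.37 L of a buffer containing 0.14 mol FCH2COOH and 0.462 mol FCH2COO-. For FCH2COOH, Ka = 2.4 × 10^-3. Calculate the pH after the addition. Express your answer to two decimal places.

pH = 3.27

After neutralization: n(FCH2COOH) = 0.11 mol, n(FCH2COO-) = 0.492 mol.
pKa = −log(2.4 × 10^-3) = 2.620
pH = pKa + log([A⁻]/[HA]) = 2.620 + log(0.492/0.11) = 2.620 +0.651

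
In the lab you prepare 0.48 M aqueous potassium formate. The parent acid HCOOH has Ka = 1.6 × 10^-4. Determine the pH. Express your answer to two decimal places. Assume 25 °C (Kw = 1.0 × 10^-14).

pH = 8.74

HCOO- is the conjugate base of the weak acid HCOOH.
Kb = Kw/Ka = 1.0×10^-14 / 1.6 × 10^-4 = 6.25 × 10^-11
From the ICE table, Kb = [OH-]²/(0.48 − [OH-]) = 6.25 × 10^-11.
Since Kb ≪ C₀, [OH-] ≈ √(Kb·C₀) = 5.48 × 10^-6 M.
Check: 0.0011% ionized — well under 5%, approximation valid.
pOH = 5.26, so pH = 14.00 − pOH = 8.74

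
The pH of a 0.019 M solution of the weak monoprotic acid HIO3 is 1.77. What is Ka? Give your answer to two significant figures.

[H+] = 10^(-1.77) = 1.70 × 10^-2 M
At equilibrium [HA] = 0.019 − 1.70 × 10^-2 = 2.00 × 10^-3 M
Ka = [H+][A-]/[HA] = (1.70 × 10^-2)² / 2.00 × 10^-3 = 1.4 × 10^-1

Ka = 1.4 × 10^-1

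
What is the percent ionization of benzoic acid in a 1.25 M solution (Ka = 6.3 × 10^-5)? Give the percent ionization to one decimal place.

C6H5COOH ⇌ C6H5COO- + H+; let x = [H+] at equilibrium.
x ≈ √(Ka·C₀) = √(6.3 × 10^-5 × 1.25) = 8.87 × 10^-3 M
% ionization = x/C₀ × 100% = 8.87 × 10^-3/1.25 × 100% = 0.7%

0.7%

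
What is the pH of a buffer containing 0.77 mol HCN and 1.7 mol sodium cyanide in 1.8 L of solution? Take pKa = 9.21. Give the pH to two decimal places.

Using pH = pKa + log([base]/[acid]) with [base]/[acid] = 1.7/0.77:
pH = 9.21 + (+0.344) = 9.55

pH = 9.55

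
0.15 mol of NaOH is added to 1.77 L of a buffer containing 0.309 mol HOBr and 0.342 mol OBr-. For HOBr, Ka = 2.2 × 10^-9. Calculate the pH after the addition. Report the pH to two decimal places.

pH = 9.15

After neutralization: n(HOBr) = 0.159 mol, n(OBr-) = 0.492 mol.
pKa = −log(2.2 × 10^-9) = 8.658
pH = pKa + log([A⁻]/[HA]) = 8.658 + log(0.492/0.159) = 8.658 +0.491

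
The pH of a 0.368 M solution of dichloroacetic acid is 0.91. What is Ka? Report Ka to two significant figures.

[H+] = 10^(-0.91) = 1.23 × 10^-1 M
At equilibrium [HA] = 0.368 − 1.23 × 10^-1 = 2.45 × 10^-1 M
Ka = [H+][A-]/[HA] = (1.23 × 10^-1)² / 2.45 × 10^-1 = 6.2 × 10^-2

Ka = 6.2 × 10^-2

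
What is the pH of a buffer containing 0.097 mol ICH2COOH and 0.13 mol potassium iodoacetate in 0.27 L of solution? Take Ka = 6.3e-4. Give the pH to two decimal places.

pH = 3.33

pKa = −log(6.3 × 10^-4) = 3.201
pH = pKa + log([A⁻]/[HA]) = 3.201 + log(0.13/0.097)
pH = 3.201 + (+0.127) = 3.33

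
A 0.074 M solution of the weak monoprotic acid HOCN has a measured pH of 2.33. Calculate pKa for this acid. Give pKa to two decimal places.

pKa = 3.50

[H+] = 10^(-2.33) = 4.68 × 10^-3 M
At equilibrium [HA] = 0.074 − 4.68 × 10^-3 = 6.93 × 10^-2 M
Ka = [H+][A-]/[HA] = (4.68 × 10^-3)² / 6.93 × 10^-2 = 3.16 × 10^-4
pKa = -log(3.16 × 10^-4) = 3.50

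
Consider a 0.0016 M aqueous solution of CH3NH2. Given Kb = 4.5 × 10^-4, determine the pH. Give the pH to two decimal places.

CH3NH2 + H2O ⇌ CH3NH3+ + OH-
From the ICE table, Kb = [OH-]²/(0.0016 − [OH-]) = 4.5 × 10^-4.
Here C₀/Kb ≈ 3.56, so the small-[OH-] approximation fails. Use the quadratic:
[OH-] = (−Kb + √(Kb² + 4·Kb·C₀))/2 = 6.53 × 10^-4 M
pOH = 3.19, so pH = 14.00 − pOH = 10.81

pH = 10.81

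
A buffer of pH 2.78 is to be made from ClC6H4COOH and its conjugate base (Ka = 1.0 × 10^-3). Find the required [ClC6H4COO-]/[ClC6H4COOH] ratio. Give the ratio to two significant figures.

ratio = 0.60

pKa = -log(1.0 × 10^-3) = 3.000
pH = pKa + log(r) ⇒ log(r) = 2.78 − 3.000 = -0.220
r = [ClC6H4COO-]/[ClC6H4COOH] = 10^(-0.220) = 0.603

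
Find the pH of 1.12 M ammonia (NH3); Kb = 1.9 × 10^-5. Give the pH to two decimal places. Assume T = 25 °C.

pH = 11.66

NH3 + H2O ⇌ NH4+ + OH-
Let x = [OH-] at equilibrium. Kb = x²/(1.12 − x).
Neglecting x in the denominator: x = √(1.9 × 10^-5 × 1.12) = 4.61 × 10^-3 M
pOH = 2.34, so pH = 14.00 − pOH = 11.66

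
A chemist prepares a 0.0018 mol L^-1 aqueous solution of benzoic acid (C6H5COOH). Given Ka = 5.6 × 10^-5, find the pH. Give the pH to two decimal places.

C6H5COOH ⇌ C6H5COO- + H+
Let x = [H+] at equilibrium. Ka = x²/(0.0018 − x).
x is not negligible relative to C₀; solve x² + 5.6e-05·x − 1.01e-07 = 0.
x = (−Ka + √(Ka² + 4·Ka·C₀))/2 = 2.91 × 10^-4 M
pH = −log[H+] = −log(2.91 × 10^-4) = 3.54

pH = 3.54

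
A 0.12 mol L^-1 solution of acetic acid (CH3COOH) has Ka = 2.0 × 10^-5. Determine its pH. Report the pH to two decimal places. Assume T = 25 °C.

CH3COOH ⇌ CH3COO- + H+
Let x = [H+] at equilibrium. Ka = x²/(0.12 − x).
Assume x ≪ 0.12: x ≈ √(2.0 × 10^-5 × 0.12) = 1.55 × 10^-3 M
pH = −log[H+] = −log(1.55 × 10^-3) = 2.81

pH = 2.81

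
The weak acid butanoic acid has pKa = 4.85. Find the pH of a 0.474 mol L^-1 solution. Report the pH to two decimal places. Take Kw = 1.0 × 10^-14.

CH3(CH2)2COOH ⇌ CH3(CH2)2COO- + H+
Ka = 10^(−4.85) = 1.41 × 10^-5
Ka = [H+]²/(0.474 − [H+]) = 1.41 × 10^-5
Since Ka ≪ C₀, [H+] ≈ √(Ka·C₀) = 2.59 × 10^-3 M.
([H+]/C₀ = 0.55% < 5%, so the approximation holds.)
pH = −log(2.59 × 10^-3) = 2.59

pH = 2.59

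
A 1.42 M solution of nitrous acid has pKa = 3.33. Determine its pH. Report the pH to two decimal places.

pH = 1.59

HNO2 ⇌ NO2- + H+
Ka = 10^(−3.33) = 4.68 × 10^-4
Ka = x²/(1.42 − x) = 4.68 × 10^-4
Assume x ≪ 1.42: x ≈ √(4.68 × 10^-4 × 1.42) = 2.58 × 10^-2 M
pH = −log(2.58 × 10^-2) = 1.59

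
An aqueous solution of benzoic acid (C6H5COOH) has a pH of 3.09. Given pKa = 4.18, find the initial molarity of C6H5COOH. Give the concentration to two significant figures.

C₀ = 1.1 × 10^-2 M

[H+] = 10^(-3.09) = 8.13 × 10^-4 M = x
Ka = 10^(−4.18) = 6.61 × 10^-5
Ka = x²/(C₀ − x) ⇒ C₀ = x + x²/Ka
C₀ = 8.13 × 10^-4 + (8.13 × 10^-4)²/(6.61 × 10^-5) = 1.08 × 10^-2 M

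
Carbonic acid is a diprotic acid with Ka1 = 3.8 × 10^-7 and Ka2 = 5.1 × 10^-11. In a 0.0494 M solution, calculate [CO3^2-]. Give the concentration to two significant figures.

First ionization gives [H+] ≈ [HCO3-] = 1.37 × 10^-4 M.
Second step: Ka2 = [H+][CO3^2-]/[HCO3-] ≈ [CO3^2-] (since [H+] ≈ [HCO3-]).
So [CO3^2-] ≈ Ka2.

5.1 × 10^-11 M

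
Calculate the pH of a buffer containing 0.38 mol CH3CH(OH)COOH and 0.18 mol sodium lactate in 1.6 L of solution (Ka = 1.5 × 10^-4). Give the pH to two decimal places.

pKa = −log(1.5 × 10^-4) = 3.824
Henderson–Hasselbalch: pH = pKa + log([CH3CH(OH)COO-]/[CH3CH(OH)COOH]) = 3.824 + log(0.18/0.38)
pH = 3.824 + (-0.325) = 3.50

pH = 3.50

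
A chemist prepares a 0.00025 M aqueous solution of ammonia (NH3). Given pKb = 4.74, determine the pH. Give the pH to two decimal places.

pH = 9.77

NH3 + H2O ⇌ NH4+ + OH-
Kb = 10^(−4.74) = 1.82 × 10^-5
Kb = x²/(0.00025 − x) = 1.82 × 10^-5
The 5% rule fails; solving x² + Kb·x − Kb·C₀ = 0 exactly:
x = (−Kb + √(Kb² + 4·Kb·C₀))/2 = 5.90 × 10^-5 M
pOH = −log(5.90 × 10^-5) = 4.23; pH = 14.00 − 4.23 = 9.77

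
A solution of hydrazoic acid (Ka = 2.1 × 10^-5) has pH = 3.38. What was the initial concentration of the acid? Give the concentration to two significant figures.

[H+] = 10^(-3.38) = 4.17 × 10^-4 M = x
Ka = x²/(C₀ − x) ⇒ C₀ = x + x²/Ka
C₀ = 4.17 × 10^-4 + (4.17 × 10^-4)²/(2.1 × 10^-5) = 8.70 × 10^-3 M

C₀ = 8.7 × 10^-3 M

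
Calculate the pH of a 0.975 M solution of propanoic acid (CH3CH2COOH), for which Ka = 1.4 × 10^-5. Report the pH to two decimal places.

pH = 2.43

CH3CH2COOH ⇌ CH3CH2COO- + H+
Ka = [H+]²/(0.975 − [H+]) = 1.4 × 10^-5
Since Ka ≪ C₀, [H+] ≈ √(Ka·C₀) = 3.69 × 10^-3 M.
Check: 0.38% ionized — well under 5%, approximation valid.
pH = −log(3.69 × 10^-3) = 2.43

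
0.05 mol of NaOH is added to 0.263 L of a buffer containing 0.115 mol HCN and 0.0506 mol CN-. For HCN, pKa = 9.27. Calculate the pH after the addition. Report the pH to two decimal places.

After neutralization: n(HCN) = 0.065 mol, n(CN-) = 0.101 mol.
pH = pKa + log(n_CN-/n_HCN) = 9.27 + log(0.101/0.065) = 9.27 + (+0.191)

pH = 9.46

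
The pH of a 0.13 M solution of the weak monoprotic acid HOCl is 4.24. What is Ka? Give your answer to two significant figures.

Ka = 2.5 × 10^-8

[H+] = 10^(-4.24) = 5.75 × 10^-5 M
At equilibrium [HA] = 0.13 − 5.75 × 10^-5 = 1.30 × 10^-1 M
Ka = [H+][A-]/[HA] = (5.75 × 10^-5)² / 1.30 × 10^-1 = 2.5 × 10^-8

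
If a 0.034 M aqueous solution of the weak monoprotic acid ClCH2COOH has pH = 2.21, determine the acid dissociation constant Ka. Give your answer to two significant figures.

[H+] = 10^(-2.21) = 6.17 × 10^-3 M
At equilibrium [HA] = 0.034 − 6.17 × 10^-3 = 2.78 × 10^-2 M
Ka = [H+][A-]/[HA] = (6.17 × 10^-3)² / 2.78 × 10^-2 = 1.4 × 10^-3

Ka = 1.4 × 10^-3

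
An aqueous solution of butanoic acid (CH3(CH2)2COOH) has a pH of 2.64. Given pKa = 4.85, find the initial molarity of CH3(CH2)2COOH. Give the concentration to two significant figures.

[H+] = 10^(-2.64) = 2.29 × 10^-3 M = x
Ka = 10^(−4.85) = 1.41 × 10^-5
Ka = x²/(C₀ − x) ⇒ C₀ = x + x²/Ka
C₀ = 2.29 × 10^-3 + (2.29 × 10^-3)²/(1.41 × 10^-5) = 3.74 × 10^-1 M

C₀ = 3.7 × 10^-1 M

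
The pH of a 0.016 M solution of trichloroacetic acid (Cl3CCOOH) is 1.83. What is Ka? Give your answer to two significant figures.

[H+] = 10^(-1.83) = 1.48 × 10^-2 M
At equilibrium [HA] = 0.016 − 1.48 × 10^-2 = 1.20 × 10^-3 M
Ka = [H+][A-]/[HA] = (1.48 × 10^-2)² / 1.20 × 10^-3 = 1.8 × 10^-1

Ka = 1.8 × 10^-1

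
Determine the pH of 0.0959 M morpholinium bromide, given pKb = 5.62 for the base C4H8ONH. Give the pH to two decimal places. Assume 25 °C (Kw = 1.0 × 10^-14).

C4H8ONH2+ is the conjugate acid of the weak base C4H8ONH.
Kb = 10^(−5.62) = 2.40 × 10^-6
Ka = Kw/Kb = 1.0×10^-14 / 2.40 × 10^-6 = 4.17 × 10^-9
From the ICE table, Ka = [H+]²/(0.0959 − [H+]) = 4.17 × 10^-9.
Neglecting [H+] in the denominator: [H+] = √(4.17 × 10^-9 × 0.0959) = 2.00 × 10^-5 M
Check: 0.021% ionized — well under 5%, approximation valid.
pH = −log(2.00 × 10^-5) = 4.70

pH = 4.70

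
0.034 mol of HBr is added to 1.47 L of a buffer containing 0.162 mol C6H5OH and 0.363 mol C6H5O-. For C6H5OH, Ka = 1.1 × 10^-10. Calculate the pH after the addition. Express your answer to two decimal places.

Added H+ converts C6H5O- to C6H5OH: C6H5OH → 0.196 mol, C6H5O- → 0.329 mol.
pKa = −log(1.1 × 10^-10) = 9.959
pH = pKa + log([A⁻]/[HA]) = 9.959 + log(0.329/0.196) = 9.959 +0.225

pH = 10.18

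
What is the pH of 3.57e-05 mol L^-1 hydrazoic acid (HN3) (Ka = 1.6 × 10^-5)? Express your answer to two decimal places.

HN3 ⇌ N3- + H+
From the ICE table, Ka = [H+]²/(3.57e-05 − [H+]) = 1.6 × 10^-5.
Here C₀/Ka ≈ 2.23, so the small-[H+] approximation fails. Use the quadratic:
[H+] = [−1.6e-05 + √(1.6e-05² + 2.28e-09)]/2 = 1.72 × 10^-5 M
pH = −log[H+] = −log(1.72 × 10^-5) = 4.76

pH = 4.76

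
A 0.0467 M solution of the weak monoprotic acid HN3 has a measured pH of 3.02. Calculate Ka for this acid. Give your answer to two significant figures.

Ka = 2.0 × 10^-5

[H+] = 10^(-3.02) = 9.55 × 10^-4 M
At equilibrium [HA] = 0.0467 − 9.55 × 10^-4 = 4.57 × 10^-2 M
Ka = [H+][A-]/[HA] = (9.55 × 10^-4)² / 4.57 × 10^-2 = 2.0 × 10^-5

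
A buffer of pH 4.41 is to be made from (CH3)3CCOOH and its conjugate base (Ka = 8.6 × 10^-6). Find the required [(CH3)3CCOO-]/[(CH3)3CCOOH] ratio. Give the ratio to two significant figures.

pKa = -log(8.6 × 10^-6) = 5.066
pH = pKa + log(r) ⇒ log(r) = 4.41 − 5.066 = -0.656
r = [(CH3)3CCOO-]/[(CH3)3CCOOH] = 10^(-0.656) = 0.221

ratio = 0.22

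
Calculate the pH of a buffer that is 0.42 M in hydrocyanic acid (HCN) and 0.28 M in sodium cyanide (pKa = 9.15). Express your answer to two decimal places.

pH = 8.97

pH = pKa + log([A⁻]/[HA]) = 9.15 + log(0.28/0.42)
pH = 9.15 + (-0.176) = 8.97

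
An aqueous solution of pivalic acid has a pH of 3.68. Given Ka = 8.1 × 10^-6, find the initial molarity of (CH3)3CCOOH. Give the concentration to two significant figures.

C₀ = 5.6 × 10^-3 M

[H+] = 10^(-3.68) = 2.09 × 10^-4 M = x
Ka = x²/(C₀ − x) ⇒ C₀ = x + x²/Ka
C₀ = 2.09 × 10^-4 + (2.09 × 10^-4)²/(8.1 × 10^-6) = 5.60 × 10^-3 M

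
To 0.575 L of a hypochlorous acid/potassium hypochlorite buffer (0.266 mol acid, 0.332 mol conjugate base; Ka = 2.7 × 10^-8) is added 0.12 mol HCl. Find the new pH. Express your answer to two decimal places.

After neutralization: n(HOCl) = 0.386 mol, n(OCl-) = 0.212 mol.
pKa = −log(2.7 × 10^-8) = 7.569
pH = pKa + log(n_OCl-/n_HOCl) = 7.569 + log(0.212/0.386) = 7.569 + (-0.260)

pH = 7.31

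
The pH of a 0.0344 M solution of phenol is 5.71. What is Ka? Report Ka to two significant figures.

Ka = 1.1 × 10^-10

[H+] = 10^(-5.71) = 1.95 × 10^-6 M
At equilibrium [HA] = 0.0344 − 1.95 × 10^-6 = 3.44 × 10^-2 M
Ka = [H+][A-]/[HA] = (1.95 × 10^-6)² / 3.44 × 10^-2 = 1.1 × 10^-10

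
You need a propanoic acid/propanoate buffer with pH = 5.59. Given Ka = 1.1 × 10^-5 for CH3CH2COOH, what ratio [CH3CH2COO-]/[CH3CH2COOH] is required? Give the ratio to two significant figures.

pKa = -log(1.1 × 10^-5) = 4.959
pH = pKa + log(r) ⇒ log(r) = 5.59 − 4.959 = +0.631
r = [CH3CH2COO-]/[CH3CH2COOH] = 10^(+0.631) = 4.28

ratio = 4.3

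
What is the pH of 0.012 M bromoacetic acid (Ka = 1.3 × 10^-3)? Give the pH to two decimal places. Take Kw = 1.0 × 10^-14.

pH = 2.47

BrCH2COOH ⇌ BrCH2COO- + H+
Ka = [H+]²/(0.012 − [H+]) = 1.3 × 10^-3
The 5% rule fails; solving [H+]² + Ka·[H+] − Ka·C₀ = 0 exactly:
[H+] = (−Ka + √(Ka² + 4·Ka·C₀))/2 = 3.35 × 10^-3 M
pH = −log[H+] = −log(3.35 × 10^-3) = 2.47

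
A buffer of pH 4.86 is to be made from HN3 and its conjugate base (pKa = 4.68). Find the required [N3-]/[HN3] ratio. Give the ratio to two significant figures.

ratio = 1.5

pH = pKa + log(r) ⇒ log(r) = 4.86 − 4.68 = +0.18
r = [N3-]/[HN3] = 10^(+0.18) = 1.51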